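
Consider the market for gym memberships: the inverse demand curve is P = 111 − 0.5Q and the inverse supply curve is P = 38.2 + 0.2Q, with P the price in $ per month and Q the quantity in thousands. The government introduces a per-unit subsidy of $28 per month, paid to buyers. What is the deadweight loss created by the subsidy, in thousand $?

Deadweight loss = $560 thousand.

Inverting to Q(P) form: Qd = 222 − 2P; Qs = 5P − 191.
Before the subsidy: set 222 − 2P = 5P − 191 → P* = $59, Q* = 104.
With a per-unit subsidy paid to buyers, each effectively pays P − 28, so demand becomes Qd = 222 − 2(P − 28).
New equilibrium: buyers pay $39, sellers receive $67, Q = 144. (Wedge: Pb − Ps = −28.)
Quantity rises by |ΔQ| = |104 − 144| = 40.
DWL = ½ · t · |ΔQ| = ½ · 28 · 40 = $560.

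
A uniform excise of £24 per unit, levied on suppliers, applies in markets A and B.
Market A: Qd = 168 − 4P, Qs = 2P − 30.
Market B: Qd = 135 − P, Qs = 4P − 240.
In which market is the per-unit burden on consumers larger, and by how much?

Market B, by £11.2.

Market A: pre-tax P* = £33, Q* = 36; post-tax Q = 4; per-unit burden on consumers = £8.
Market B: pre-tax P* = £75, Q* = 60; post-tax Q = 40.8; per-unit burden on consumers = £19.2.
Difference: £8 vs £19.2 → market B is larger by £11.2.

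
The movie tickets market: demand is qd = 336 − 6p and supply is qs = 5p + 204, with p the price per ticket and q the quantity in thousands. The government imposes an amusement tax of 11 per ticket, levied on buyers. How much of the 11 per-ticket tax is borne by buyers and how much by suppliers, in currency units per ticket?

Buyers bear 5 per ticket; suppliers bear 6 per ticket.

Before the tax: set 336 − 6p = 5p + 204 → p* = 12, q* = 264.
With the tax collected from buyers, demand (in seller-price terms) shifts: qd = 336 − 6(p + 11).
New equilibrium: buyers pay 17, suppliers receive 6, q = 234. (Wedge: pb − ps = 11.)
Burden on buyers: 5; on suppliers: 6. (They sum to 11.)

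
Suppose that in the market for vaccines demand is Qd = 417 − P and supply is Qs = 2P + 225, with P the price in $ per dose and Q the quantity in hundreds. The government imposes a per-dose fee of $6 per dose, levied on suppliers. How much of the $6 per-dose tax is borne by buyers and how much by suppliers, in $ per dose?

Buyers bear $4 per dose; suppliers bear $2 per dose.

Before the tax: set 417 − P = 2P + 225 → P* = $64, Q* = 353.
With the tax collected from suppliers, supply shifts: Qs = 2(P − 6) + 225.
New equilibrium: buyers pay $68, suppliers receive $62, Q = 349. (Wedge: Pb − Ps = 6.)
Burden on buyers: $4; on suppliers: $2. (They sum to $6.)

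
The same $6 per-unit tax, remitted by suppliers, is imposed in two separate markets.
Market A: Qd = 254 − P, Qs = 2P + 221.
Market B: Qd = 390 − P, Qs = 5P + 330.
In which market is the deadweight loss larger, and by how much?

Market A: pre-tax P* = $11, Q* = 243; post-tax Q = 239; deadweight loss = $12.
Market B: pre-tax P* = $10, Q* = 380; post-tax Q = 375; deadweight loss = $15.
Difference: $12 vs $15 → market B is larger by $3.

Market B, by $3.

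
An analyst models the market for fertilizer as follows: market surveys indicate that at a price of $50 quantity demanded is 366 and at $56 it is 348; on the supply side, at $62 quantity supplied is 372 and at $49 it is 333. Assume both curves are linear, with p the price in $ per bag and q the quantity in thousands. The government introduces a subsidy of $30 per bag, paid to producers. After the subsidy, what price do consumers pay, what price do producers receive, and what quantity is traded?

Consumers pay $40; producers receive $70; quantity = 396.

Demand slope: (348 − 366)/(56 − 50) = -3, so qd = 516 − 3p.
Supply slope: (333 − 372)/(49 − 62) = 3, so qs = 3p + 186.
Without the subsidy, 516 − 3p = 3p + 186 gives 6p = 330, so p* = $55 and q* = 351.
With a per-unit subsidy paid to producers, each receives p + 30 per unit sold, so supply becomes qs = 3(p + 30) + 186.
New equilibrium: consumers pay $40, producers receive $70, q = 396. (Wedge: pb − ps = −30.)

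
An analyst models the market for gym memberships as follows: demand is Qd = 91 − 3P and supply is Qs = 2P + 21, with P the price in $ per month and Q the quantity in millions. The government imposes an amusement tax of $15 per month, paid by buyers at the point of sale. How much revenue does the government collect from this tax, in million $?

Tax revenue = $465 million.

Before the tax: set 91 − 3P = 2P + 21 → P* = $14, Q* = 49.
With the tax collected from buyers, demand (in seller-price terms) shifts: Qd = 91 − 3(P + 15).
Solving gives Q = 31 with buyers paying $20 and sellers receiving $5 (the $15 wedge).
Revenue = t · Q = 15 · 31 = $465.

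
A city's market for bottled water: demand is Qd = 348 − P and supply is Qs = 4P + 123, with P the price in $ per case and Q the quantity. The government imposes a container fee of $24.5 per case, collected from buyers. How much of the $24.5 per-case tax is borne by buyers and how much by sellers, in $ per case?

Without the tax, 348 − P = 4P + 123 gives 5P = 225, so P* = $45 and Q* = 303.
With the tax collected from buyers, demand (in seller-price terms) shifts: Qd = 348 − (P + 24.5).
Solving gives Q = 283.4 with buyers paying $64.6 and sellers receiving $40.1 (the $24.5 wedge).
Burden on buyers: $19.6; on sellers: $4.9. (They sum to $24.5.)

Buyers bear $19.6 per case; sellers bear $4.9 per case.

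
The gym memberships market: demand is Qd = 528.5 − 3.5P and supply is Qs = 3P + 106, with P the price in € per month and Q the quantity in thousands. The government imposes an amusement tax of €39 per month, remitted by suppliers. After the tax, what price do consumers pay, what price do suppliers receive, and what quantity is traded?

Consumers pay €83; suppliers receive €44; quantity = 238.

Without the tax, 528.5 − 3.5P = 3P + 106 gives 6.5P = 422.5, so P* = €65 and Q* = 301.
With the tax collected from suppliers, supply shifts: Qs = 3(P − 39) + 106.
New equilibrium: consumers pay €83, suppliers receive €44, Q = 238. (Wedge: Pb − Ps = 39.)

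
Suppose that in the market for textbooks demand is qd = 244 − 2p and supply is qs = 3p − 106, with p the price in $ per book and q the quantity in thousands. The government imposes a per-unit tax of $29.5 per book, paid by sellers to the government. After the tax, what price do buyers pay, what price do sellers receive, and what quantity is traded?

Buyers pay $87.7; sellers receive $58.2; quantity = 68.6.

Without the tax, 244 − 2p = 3p − 106 gives 5p = 350, so p* = $70 and q* = 104.
With the tax collected from sellers, supply shifts: qs = 3(p − 29.5) − 106.
Solving gives q = 68.6 with buyers paying $87.7 and sellers receiving $58.2 (the $29.5 wedge).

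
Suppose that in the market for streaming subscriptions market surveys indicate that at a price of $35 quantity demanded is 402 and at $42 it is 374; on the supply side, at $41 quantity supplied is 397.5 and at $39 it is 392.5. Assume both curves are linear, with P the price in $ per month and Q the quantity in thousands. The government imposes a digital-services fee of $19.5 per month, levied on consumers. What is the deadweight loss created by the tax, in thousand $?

Deadweight loss = $292.5 thousand.

Demand slope: (374 − 402)/(42 − 35) = -4, so Qd = 542 − 4P.
Supply slope: (392.5 − 397.5)/(39 − 41) = 2.5, so Qs = 2.5P + 295.
Before the tax: set 542 − 4P = 2.5P + 295 → P* = $38, Q* = 390.
With the tax collected from consumers, demand (in seller-price terms) shifts: Qd = 542 − 4(P + 19.5).
New equilibrium: consumers pay $45.5, sellers receive $26, Q = 360. (Wedge: Pb − Ps = 19.5.)
Quantity falls by |ΔQ| = |390 − 360| = 30.
DWL = ½ · t · |ΔQ| = ½ · 19.5 · 30 = $292.5.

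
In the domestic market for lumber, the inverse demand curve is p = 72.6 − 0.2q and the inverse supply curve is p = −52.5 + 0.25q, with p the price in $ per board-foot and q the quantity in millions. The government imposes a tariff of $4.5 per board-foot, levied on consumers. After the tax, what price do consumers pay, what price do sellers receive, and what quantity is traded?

Inverting to q(p) form: qd = 363 − 5p; qs = 4p + 210.
Without the tax, 363 − 5p = 4p + 210 gives 9p = 153, so p* = $17 and q* = 278.
With the tax collected from consumers, demand (in seller-price terms) shifts: qd = 363 − 5(p + 4.5).
Solving gives q = 268 with consumers paying $19 and sellers receiving $14.5 (the $4.5 wedge).
The less price-elastic side of the market bears the larger share of a per-unit tax.

Consumers pay $19; sellers receive $14.5; quantity = 268.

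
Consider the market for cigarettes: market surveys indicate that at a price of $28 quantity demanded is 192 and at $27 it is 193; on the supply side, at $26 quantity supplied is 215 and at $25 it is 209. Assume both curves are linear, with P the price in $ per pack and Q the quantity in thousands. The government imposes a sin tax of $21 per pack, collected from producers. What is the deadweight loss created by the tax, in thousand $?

Demand slope: (193 − 192)/(27 − 28) = -1, so Qd = 220 − P.
Supply slope: (209 − 215)/(25 − 26) = 6, so Qs = 6P + 59.
Without the tax, 220 − P = 6P + 59 gives 7P = 161, so P* = $23 and Q* = 197.
With the tax collected from producers, supply shifts: Qs = 6(P − 21) + 59.
Solving gives Q = 179 with buyers paying $41 and producers receiving $20 (the $21 wedge).
Quantity falls by |ΔQ| = |197 − 179| = 18.
DWL = ½ · t · |ΔQ| = ½ · 21 · 18 = $189.

Deadweight loss = $189 thousand.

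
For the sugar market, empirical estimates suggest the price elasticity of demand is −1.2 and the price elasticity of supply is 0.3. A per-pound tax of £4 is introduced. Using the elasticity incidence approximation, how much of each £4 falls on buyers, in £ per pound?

Incidence ratio: buyers' share ≈ εs / (εs + |εd|) = 0.3 / (0.3 + 1.2) = 0.2.
So buyers bear ≈ 0.2 × £4 = £0.8; producers bear £3.2.

Buyers bear ≈ £0.8 per pound.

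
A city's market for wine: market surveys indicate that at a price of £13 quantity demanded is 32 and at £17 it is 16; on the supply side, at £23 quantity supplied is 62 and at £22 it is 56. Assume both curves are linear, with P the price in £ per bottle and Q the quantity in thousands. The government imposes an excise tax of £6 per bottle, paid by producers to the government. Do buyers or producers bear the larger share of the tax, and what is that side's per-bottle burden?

Buyers bear the larger share: £3.6 per bottle.

Demand slope: (16 − 32)/(17 − 13) = -4, so Qd = 84 − 4P.
Supply slope: (56 − 62)/(22 − 23) = 6, so Qs = 6P − 76.
Without the tax, 84 − 4P = 6P − 76 gives 10P = 160, so P* = £16 and Q* = 20.
With the tax collected from producers, supply shifts: Qs = 6(P − 6) − 76.
Solving gives Q = 5.6 with buyers paying £19.6 and producers receiving £13.6 (the £6 wedge).
Per-bottle burden: buyers £3.6, producers £2.4.
Buyers take the larger share because demand is less price-elastic here (demand slope 4 vs supply slope 6).
The less price-elastic side of the market bears the larger share of a per-unit tax.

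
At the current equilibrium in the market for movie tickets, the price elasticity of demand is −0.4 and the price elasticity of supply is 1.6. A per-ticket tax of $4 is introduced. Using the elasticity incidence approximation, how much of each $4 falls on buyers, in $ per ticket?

Incidence ratio: buyers' share ≈ εs / (εs + |εd|) = 1.6 / (1.6 + 0.4) = 0.8.
So buyers bear ≈ 0.8 × $4 = $3.2; producers bear $0.8.

Buyers bear ≈ $3.2 per ticket.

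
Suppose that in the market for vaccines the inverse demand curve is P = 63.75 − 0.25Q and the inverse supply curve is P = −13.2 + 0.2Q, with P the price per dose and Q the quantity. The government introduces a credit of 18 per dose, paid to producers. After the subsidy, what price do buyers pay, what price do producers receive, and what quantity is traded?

Buyers pay 11; producers receive 29; quantity = 211.

Inverting to Q(P) form: Qd = 255 − 4P; Qs = 5P + 66.
Without the subsidy, 255 − 4P = 5P + 66 gives 9P = 189, so P* = 21 and Q* = 171.
With a per-unit subsidy paid to producers, each receives P + 18 per unit sold, so supply becomes Qs = 5(P + 18) + 66.
Solving gives Q = 211 with buyers paying 11 and producers receiving 29 (the 18 wedge).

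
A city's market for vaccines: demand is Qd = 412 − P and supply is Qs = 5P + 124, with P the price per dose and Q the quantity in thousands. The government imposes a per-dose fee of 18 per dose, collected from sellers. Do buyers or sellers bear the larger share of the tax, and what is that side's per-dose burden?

Buyers bear the larger share: 15 per dose.

Before the tax: set 412 − P = 5P + 124 → P* = 48, Q* = 364.
With the tax collected from sellers, supply shifts: Qs = 5(P − 18) + 124.
New equilibrium: buyers pay 63, sellers receive 45, Q = 349. (Wedge: Pb − Ps = 18.)
Per-dose burden: buyers 15, sellers 3.
Buyers take the larger share because demand is less price-elastic here (demand slope 1 vs supply slope 5).
The less price-elastic side of the market bears the larger share of a per-unit tax.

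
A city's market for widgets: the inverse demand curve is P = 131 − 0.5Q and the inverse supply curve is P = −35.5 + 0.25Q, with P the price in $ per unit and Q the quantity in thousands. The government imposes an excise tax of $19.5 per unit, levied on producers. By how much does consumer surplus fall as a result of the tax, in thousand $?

Inverting to Q(P) form: Qd = 262 − 2P; Qs = 4P + 142.
Without the tax, 262 − 2P = 4P + 142 gives 6P = 120, so P* = $20 and Q* = 222.
With the tax collected from producers, supply shifts: Qs = 4(P − 19.5) + 142.
New equilibrium: consumers pay $33, producers receive $13.5, Q = 196. (Wedge: Pb − Ps = 19.5.)
ΔCS is the trapezoid between Q = 196 and Q = 222 of height $13: ½ · (222 + 196) · 13 = $2717.

Consumer surplus falls by $2717 thousand.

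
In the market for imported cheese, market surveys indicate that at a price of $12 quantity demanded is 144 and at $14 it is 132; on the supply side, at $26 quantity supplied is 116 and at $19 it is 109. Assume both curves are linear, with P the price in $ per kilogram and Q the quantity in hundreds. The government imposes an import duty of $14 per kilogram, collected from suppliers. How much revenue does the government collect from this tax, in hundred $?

Tax revenue = $1344 hundred.

Demand slope: (132 − 144)/(14 − 12) = -6, so Qd = 216 − 6P.
Supply slope: (109 − 116)/(19 − 26) = 1, so Qs = P + 90.
Before the tax: set 216 − 6P = P + 90 → P* = $18, Q* = 108.
With the tax collected from suppliers, supply shifts: Qs = (P − 14) + 90.
Solving gives Q = 96 with consumers paying $20 and suppliers receiving $6 (the $14 wedge).
Revenue = t · Q = 14 · 96 = $1344.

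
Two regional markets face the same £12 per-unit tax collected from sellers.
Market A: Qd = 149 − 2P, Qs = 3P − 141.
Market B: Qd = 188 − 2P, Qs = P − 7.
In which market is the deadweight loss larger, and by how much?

Market A, by £38.4.

Market A: pre-tax P* = £58, Q* = 33; post-tax Q = 18.6; deadweight loss = £86.4.
Market B: pre-tax P* = £65, Q* = 58; post-tax Q = 50; deadweight loss = £48.
Difference: £86.4 vs £48 → market A is larger by £38.4.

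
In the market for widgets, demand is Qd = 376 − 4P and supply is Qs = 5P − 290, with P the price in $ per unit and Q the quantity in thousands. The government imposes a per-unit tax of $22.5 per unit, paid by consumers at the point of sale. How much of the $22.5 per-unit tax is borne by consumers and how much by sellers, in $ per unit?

Before the tax: set 376 − 4P = 5P − 290 → P* = $74, Q* = 80.
With the tax collected from consumers, demand (in seller-price terms) shifts: Qd = 376 − 4(P + 22.5).
Solving gives Q = 30 with consumers paying $86.5 and sellers receiving $64 (the $22.5 wedge).
Burden on consumers: $12.5; on sellers: $10. (They sum to $22.5.)

Consumers bear $12.5 per unit; sellers bear $10 per unit.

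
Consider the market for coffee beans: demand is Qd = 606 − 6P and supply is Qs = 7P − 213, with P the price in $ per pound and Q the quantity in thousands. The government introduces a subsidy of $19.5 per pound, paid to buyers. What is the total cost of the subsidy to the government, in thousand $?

Government outlay = $5674.5 thousand.

Before the subsidy: set 606 − 6P = 7P − 213 → P* = $63, Q* = 228.
With a per-unit subsidy paid to buyers, each effectively pays P − 19.5, so demand becomes Qd = 606 − 6(P − 19.5).
Solving gives Q = 291 with buyers paying $52.5 and producers receiving $72 (the $19.5 wedge).
Outlay = t · Q = 19.5 · 291 = $5674.5.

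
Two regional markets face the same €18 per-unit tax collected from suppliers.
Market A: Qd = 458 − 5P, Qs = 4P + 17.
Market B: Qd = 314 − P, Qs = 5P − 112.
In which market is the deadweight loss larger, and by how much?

Market A, by €225.

Market A: pre-tax P* = €49, Q* = 213; post-tax Q = 173; deadweight loss = €360.
Market B: pre-tax P* = €71, Q* = 243; post-tax Q = 228; deadweight loss = €135.
Difference: €360 vs €135 → market A is larger by €225.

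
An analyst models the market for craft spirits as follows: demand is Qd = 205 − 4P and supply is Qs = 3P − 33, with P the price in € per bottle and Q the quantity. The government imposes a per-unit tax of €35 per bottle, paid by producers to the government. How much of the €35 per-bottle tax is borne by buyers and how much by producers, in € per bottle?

Buyers bear €15 per bottle; producers bear €20 per bottle.

Without the tax, 205 − 4P = 3P − 33 gives 7P = 238, so P* = €34 and Q* = 69.
With the tax collected from producers, supply shifts: Qs = 3(P − 35) − 33.
New equilibrium: buyers pay €49, producers receive €14, Q = 9. (Wedge: Pb − Ps = 35.)
Burden on buyers: €15; on producers: €20. (They sum to €35.)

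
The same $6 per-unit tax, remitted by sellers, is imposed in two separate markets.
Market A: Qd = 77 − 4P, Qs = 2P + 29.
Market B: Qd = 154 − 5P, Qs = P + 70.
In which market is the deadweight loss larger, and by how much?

Market A, by $9.

Market A: pre-tax P* = $8, Q* = 45; post-tax Q = 37; deadweight loss = $24.
Market B: pre-tax P* = $14, Q* = 84; post-tax Q = 79; deadweight loss = $15.
Difference: $24 vs $15 → market A is larger by $9.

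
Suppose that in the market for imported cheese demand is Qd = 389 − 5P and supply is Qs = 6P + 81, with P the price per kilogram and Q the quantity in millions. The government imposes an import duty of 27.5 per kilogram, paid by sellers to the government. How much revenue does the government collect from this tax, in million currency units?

Tax revenue = 4785 million.

Before the tax: set 389 − 5P = 6P + 81 → P* = 28, Q* = 249.
With the tax collected from sellers, supply shifts: Qs = 6(P − 27.5) + 81.
Solving gives Q = 174 with buyers paying 43 and sellers receiving 15.5 (the 27.5 wedge).
Revenue = t · Q = 27.5 · 174 = 4785.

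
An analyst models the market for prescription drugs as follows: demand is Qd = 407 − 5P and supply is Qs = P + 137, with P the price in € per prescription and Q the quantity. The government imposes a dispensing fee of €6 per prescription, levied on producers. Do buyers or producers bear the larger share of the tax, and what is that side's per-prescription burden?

Before the tax: set 407 − 5P = P + 137 → P* = €45, Q* = 182.
With the tax collected from producers, supply shifts: Qs = (P − 6) + 137.
New equilibrium: buyers pay €46, producers receive €40, Q = 177. (Wedge: Pb − Ps = 6.)
Per-prescription burden: buyers €1, producers €5.
Producers take the larger share because supply is less price-elastic here (demand slope 5 vs supply slope 1).

Producers bear the larger share: €5 per prescription.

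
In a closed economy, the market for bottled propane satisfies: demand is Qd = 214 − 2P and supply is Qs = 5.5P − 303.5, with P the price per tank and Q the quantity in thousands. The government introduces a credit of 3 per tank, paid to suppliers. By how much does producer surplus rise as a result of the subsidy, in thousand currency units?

Producer surplus rises by 62.56 thousand.

Without the subsidy, 214 − 2P = 5.5P − 303.5 gives 7.5P = 517.5, so P* = 69 and Q* = 76.
With a per-unit subsidy paid to suppliers, each receives P + 3 per unit sold, so supply becomes Qs = 5.5(P + 3) − 303.5.
New equilibrium: consumers pay 66.8, suppliers receive 69.8, Q = 80.4. (Wedge: Pb − Ps = −3.)
ΔPS is the trapezoid between Q = 80.4 and Q = 76 of height 0.8: ½ · (76 + 80.4) · 0.8 = 62.56.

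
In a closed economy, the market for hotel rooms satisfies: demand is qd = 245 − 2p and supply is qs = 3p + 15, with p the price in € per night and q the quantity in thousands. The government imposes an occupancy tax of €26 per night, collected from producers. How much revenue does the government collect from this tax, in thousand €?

Before the tax: set 245 − 2p = 3p + 15 → p* = €46, q* = 153.
With the tax collected from producers, supply shifts: qs = 3(p − 26) + 15.
Solving gives q = 121.8 with buyers paying €61.6 and producers receiving €35.6 (the €26 wedge).
Revenue = t · Q = 26 · 121.8 = €3166.8.

Tax revenue = €3166.8 thousand.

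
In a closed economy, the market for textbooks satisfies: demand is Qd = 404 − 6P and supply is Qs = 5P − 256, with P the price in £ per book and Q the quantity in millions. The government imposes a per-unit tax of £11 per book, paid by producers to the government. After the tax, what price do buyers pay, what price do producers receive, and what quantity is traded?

Without the tax, 404 − 6P = 5P − 256 gives 11P = 660, so P* = £60 and Q* = 44.
With the tax collected from producers, supply shifts: Qs = 5(P − 11) − 256.
Solving gives Q = 14 with buyers paying £65 and producers receiving £54 (the £11 wedge).
The less price-elastic side of the market bears the larger share of a per-unit tax.

Buyers pay £65; producers receive £54; quantity = 14.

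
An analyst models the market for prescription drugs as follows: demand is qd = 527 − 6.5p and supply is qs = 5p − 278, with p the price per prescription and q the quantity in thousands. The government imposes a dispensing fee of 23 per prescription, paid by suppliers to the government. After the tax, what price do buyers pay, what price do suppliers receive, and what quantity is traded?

Buyers pay 80; suppliers receive 57; quantity = 7.

Before the tax: set 527 − 6.5p = 5p − 278 → p* = 70, q* = 72.
With the tax collected from suppliers, supply shifts: qs = 5(p − 23) − 278.
Solving gives q = 7 with buyers paying 80 and suppliers receiving 57 (the 23 wedge).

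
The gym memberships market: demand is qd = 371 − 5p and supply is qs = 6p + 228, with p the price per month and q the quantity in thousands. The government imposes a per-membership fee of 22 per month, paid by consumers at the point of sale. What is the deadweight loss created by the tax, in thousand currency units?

Without the tax, 371 − 5p = 6p + 228 gives 11p = 143, so p* = 13 and q* = 306.
With the tax collected from consumers, demand (in seller-price terms) shifts: qd = 371 − 5(p + 22).
New equilibrium: consumers pay 25, suppliers receive 3, q = 246. (Wedge: pb − ps = 22.)
Quantity falls by |ΔQ| = |306 − 246| = 60.
DWL = ½ · t · |ΔQ| = ½ · 22 · 60 = 660.

Deadweight loss = 660 thousand.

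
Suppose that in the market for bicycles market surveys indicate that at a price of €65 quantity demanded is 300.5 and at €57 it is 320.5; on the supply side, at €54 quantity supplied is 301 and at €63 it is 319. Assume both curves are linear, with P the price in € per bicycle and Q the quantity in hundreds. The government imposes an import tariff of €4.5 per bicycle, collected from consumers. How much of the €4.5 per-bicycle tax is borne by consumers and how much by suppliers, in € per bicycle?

Demand slope: (320.5 − 300.5)/(57 − 65) = -2.5, so Qd = 463 − 2.5P.
Supply slope: (319 − 301)/(63 − 54) = 2, so Qs = 2P + 193.
Before the tax: set 463 − 2.5P = 2P + 193 → P* = €60, Q* = 313.
With the tax collected from consumers, demand (in seller-price terms) shifts: Qd = 463 − 2.5(P + 4.5).
New equilibrium: consumers pay €62, suppliers receive €57.5, Q = 308. (Wedge: Pb − Ps = 4.5.)
Burden on consumers: €2; on suppliers: €2.5. (They sum to €4.5.)
The less price-elastic side of the market bears the larger share of a per-unit tax.

Consumers bear €2 per bicycle; suppliers bear €2.5 per bicycle.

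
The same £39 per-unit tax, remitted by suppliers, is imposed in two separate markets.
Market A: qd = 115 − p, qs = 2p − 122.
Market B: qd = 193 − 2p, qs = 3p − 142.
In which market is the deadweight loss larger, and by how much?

Market A: pre-tax p* = £79, q* = 36; post-tax q = 10; deadweight loss = £507.
Market B: pre-tax p* = £67, q* = 59; post-tax q = 12.2; deadweight loss = £912.6.
Difference: £507 vs £912.6 → market B is larger by £405.6.

Market B, by £405.6.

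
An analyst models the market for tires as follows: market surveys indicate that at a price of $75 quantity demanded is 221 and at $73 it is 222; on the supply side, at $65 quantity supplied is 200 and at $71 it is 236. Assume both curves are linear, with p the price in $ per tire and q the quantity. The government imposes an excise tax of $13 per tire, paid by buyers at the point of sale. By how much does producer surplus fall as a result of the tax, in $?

Producer surplus falls by $221.

Demand slope: (222 − 221)/(73 − 75) = -0.5, so qd = 258.5 − 0.5p.
Supply slope: (236 − 200)/(71 − 65) = 6, so qs = 6p − 190.
Without the tax, 258.5 − 0.5p = 6p − 190 gives 6.5p = 448.5, so p* = $69 and q* = 224.
With the tax collected from buyers, demand (in seller-price terms) shifts: qd = 258.5 − 0.5(p + 13).
Solving gives q = 218 with buyers paying $81 and suppliers receiving $68 (the $13 wedge).
ΔPS is the trapezoid between Q = 218 and Q = 224 of height $1: ½ · (224 + 218) · 1 = $221.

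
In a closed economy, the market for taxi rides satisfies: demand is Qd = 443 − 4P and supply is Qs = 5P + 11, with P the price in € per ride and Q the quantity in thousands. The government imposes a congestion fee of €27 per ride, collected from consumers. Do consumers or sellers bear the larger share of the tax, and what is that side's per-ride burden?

Without the tax, 443 − 4P = 5P + 11 gives 9P = 432, so P* = €48 and Q* = 251.
With the tax collected from consumers, demand (in seller-price terms) shifts: Qd = 443 − 4(P + 27).
New equilibrium: consumers pay €63, sellers receive €36, Q = 191. (Wedge: Pb − Ps = 27.)
Per-ride burden: consumers €15, sellers €12.
Consumers take the larger share because demand is less price-elastic here (demand slope 4 vs supply slope 5).
The less price-elastic side of the market bears the larger share of a per-unit tax.

Consumers bear the larger share: €15 per ride.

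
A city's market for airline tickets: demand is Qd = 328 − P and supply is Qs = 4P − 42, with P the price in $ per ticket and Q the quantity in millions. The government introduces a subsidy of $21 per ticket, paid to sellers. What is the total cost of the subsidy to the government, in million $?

Government outlay = $5686.8 million.

Before the subsidy: set 328 − P = 4P − 42 → P* = $74, Q* = 254.
With a per-unit subsidy paid to sellers, each receives P + 21 per unit sold, so supply becomes Qs = 4(P + 21) − 42.
New equilibrium: buyers pay $57.2, sellers receive $78.2, Q = 270.8. (Wedge: Pb − Ps = −21.)
Outlay = t · Q = 21 · 270.8 = $5686.8.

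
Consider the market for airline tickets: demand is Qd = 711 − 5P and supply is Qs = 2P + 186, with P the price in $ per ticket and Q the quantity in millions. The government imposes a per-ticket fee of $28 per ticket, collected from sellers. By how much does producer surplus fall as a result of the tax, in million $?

Producer surplus falls by $6320 million.

Without the tax, 711 − 5P = 2P + 186 gives 7P = 525, so P* = $75 and Q* = 336.
With the tax collected from sellers, supply shifts: Qs = 2(P − 28) + 186.
New equilibrium: buyers pay $83, sellers receive $55, Q = 296. (Wedge: Pb − Ps = 28.)
ΔPS is the trapezoid between Q = 296 and Q = 336 of height $20: ½ · (336 + 296) · 20 = $6320.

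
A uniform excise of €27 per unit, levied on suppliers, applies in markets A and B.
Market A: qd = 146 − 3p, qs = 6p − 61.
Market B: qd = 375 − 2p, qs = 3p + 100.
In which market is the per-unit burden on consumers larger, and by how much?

Market A, by €1.8.

Market A: pre-tax p* = €23, q* = 77; post-tax q = 23; per-unit burden on consumers = €18.
Market B: pre-tax p* = €55, q* = 265; post-tax q = 232.6; per-unit burden on consumers = €16.2.
Difference: €18 vs €16.2 → market A is larger by €1.8.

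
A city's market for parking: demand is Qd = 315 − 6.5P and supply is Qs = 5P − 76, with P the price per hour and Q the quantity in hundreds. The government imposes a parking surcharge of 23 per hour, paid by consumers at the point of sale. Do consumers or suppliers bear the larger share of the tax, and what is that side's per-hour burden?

Before the tax: set 315 − 6.5P = 5P − 76 → P* = 34, Q* = 94.
With the tax collected from consumers, demand (in seller-price terms) shifts: Qd = 315 − 6.5(P + 23).
Solving gives Q = 29 with consumers paying 44 and suppliers receiving 21 (the 23 wedge).
Per-hour burden: consumers 10, suppliers 13.
Suppliers take the larger share because supply is less price-elastic here (demand slope 6.5 vs supply slope 5).
The less price-elastic side of the market bears the larger share of a per-unit tax.

Suppliers bear the larger share: 13 per hour.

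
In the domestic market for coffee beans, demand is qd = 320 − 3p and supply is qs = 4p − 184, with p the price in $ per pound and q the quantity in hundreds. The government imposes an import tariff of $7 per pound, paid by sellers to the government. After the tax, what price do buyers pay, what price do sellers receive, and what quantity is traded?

Buyers pay $76; sellers receive $69; quantity = 92.

Without the tax, 320 − 3p = 4p − 184 gives 7p = 504, so p* = $72 and q* = 104.
With the tax collected from sellers, supply shifts: qs = 4(p − 7) − 184.
Solving gives q = 92 with buyers paying $76 and sellers receiving $69 (the $7 wedge).
The less price-elastic side of the market bears the larger share of a per-unit tax.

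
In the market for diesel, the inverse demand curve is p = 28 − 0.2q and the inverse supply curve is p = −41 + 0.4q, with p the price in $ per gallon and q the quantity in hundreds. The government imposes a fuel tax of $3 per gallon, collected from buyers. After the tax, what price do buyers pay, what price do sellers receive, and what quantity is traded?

Buyers pay $6; sellers receive $3; quantity = 110.

Inverting to q(p) form: qd = 140 − 5p; qs = 2.5p + 102.5.
Without the tax, 140 − 5p = 2.5p + 102.5 gives 7.5p = 37.5, so p* = $5 and q* = 115.
With the tax collected from buyers, demand (in seller-price terms) shifts: qd = 140 − 5(p + 3).
New equilibrium: buyers pay $6, sellers receive $3, q = 110. (Wedge: pb − ps = 3.)
The less price-elastic side of the market bears the larger share of a per-unit tax.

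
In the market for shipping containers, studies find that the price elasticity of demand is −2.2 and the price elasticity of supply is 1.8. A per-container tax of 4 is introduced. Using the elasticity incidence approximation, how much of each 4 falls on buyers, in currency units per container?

Buyers bear ≈ 1.8 per container.

Incidence ratio: buyers' share ≈ εs / (εs + |εd|) = 1.8 / (1.8 + 2.2) = 0.45.
So buyers bear ≈ 0.45 × 4 = 1.8; suppliers bear 2.2.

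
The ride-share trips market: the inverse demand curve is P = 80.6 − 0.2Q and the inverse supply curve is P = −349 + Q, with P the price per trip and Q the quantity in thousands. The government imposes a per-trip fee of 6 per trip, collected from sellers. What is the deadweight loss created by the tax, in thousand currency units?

Deadweight loss = 15 thousand.

Inverting to Q(P) form: Qd = 403 − 5P; Qs = P + 349.
Without the tax, 403 − 5P = P + 349 gives 6P = 54, so P* = 9 and Q* = 358.
With the tax collected from sellers, supply shifts: Qs = (P − 6) + 349.
Solving gives Q = 353 with buyers paying 10 and sellers receiving 4 (the 6 wedge).
Quantity falls by |ΔQ| = |358 − 353| = 5.
DWL = ½ · t · |ΔQ| = ½ · 6 · 5 = 15.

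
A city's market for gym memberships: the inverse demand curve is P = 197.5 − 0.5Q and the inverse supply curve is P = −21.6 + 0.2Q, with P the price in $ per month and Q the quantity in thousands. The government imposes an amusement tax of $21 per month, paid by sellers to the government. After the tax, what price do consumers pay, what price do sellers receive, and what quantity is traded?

Inverting to Q(P) form: Qd = 395 − 2P; Qs = 5P + 108.
Before the tax: set 395 − 2P = 5P + 108 → P* = $41, Q* = 313.
With the tax collected from sellers, supply shifts: Qs = 5(P − 21) + 108.
Solving gives Q = 283 with consumers paying $56 and sellers receiving $35 (the $21 wedge).

Consumers pay $56; sellers receive $35; quantity = 283.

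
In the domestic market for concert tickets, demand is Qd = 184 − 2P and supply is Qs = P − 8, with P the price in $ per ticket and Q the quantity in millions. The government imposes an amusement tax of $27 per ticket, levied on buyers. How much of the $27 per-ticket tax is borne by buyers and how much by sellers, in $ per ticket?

Buyers bear $9 per ticket; sellers bear $18 per ticket.

Before the tax: set 184 − 2P = P − 8 → P* = $64, Q* = 56.
With the tax collected from buyers, demand (in seller-price terms) shifts: Qd = 184 − 2(P + 27).
Solving gives Q = 38 with buyers paying $73 and sellers receiving $46 (the $27 wedge).
Burden on buyers: $9; on sellers: $18. (They sum to $27.)
The less price-elastic side of the market bears the larger share of a per-unit tax.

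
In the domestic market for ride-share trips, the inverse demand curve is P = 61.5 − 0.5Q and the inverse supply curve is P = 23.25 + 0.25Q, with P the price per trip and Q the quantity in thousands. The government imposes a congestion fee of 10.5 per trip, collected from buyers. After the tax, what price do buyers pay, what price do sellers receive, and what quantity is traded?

Rewrite in direct form: Qd = 123 − 2P and Qs = 4P − 93.
Without the tax, 123 − 2P = 4P − 93 gives 6P = 216, so P* = 36 and Q* = 51.
With the tax collected from buyers, demand (in seller-price terms) shifts: Qd = 123 − 2(P + 10.5).
Solving gives Q = 37 with buyers paying 43 and sellers receiving 32.5 (the 10.5 wedge).
The less price-elastic side of the market bears the larger share of a per-unit tax.

Buyers pay 43; sellers receive 32.5; quantity = 37.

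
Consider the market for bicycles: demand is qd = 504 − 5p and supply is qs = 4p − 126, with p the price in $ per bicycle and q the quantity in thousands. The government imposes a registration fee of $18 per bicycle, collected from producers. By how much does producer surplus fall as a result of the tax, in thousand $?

Before the tax: set 504 − 5p = 4p − 126 → p* = $70, q* = 154.
With the tax collected from producers, supply shifts: qs = 4(p − 18) − 126.
New equilibrium: buyers pay $78, producers receive $60, q = 114. (Wedge: pb − ps = 18.)
ΔPS is the trapezoid between Q = 114 and Q = 154 of height $10: ½ · (154 + 114) · 10 = $1340.

Producer surplus falls by $1340 thousand.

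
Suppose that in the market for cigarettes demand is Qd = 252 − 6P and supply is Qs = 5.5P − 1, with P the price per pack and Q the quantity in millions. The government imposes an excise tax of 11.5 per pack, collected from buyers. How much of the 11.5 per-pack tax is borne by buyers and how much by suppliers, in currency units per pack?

Without the tax, 252 − 6P = 5.5P − 1 gives 11.5P = 253, so P* = 22 and Q* = 120.
With the tax collected from buyers, demand (in seller-price terms) shifts: Qd = 252 − 6(P + 11.5).
New equilibrium: buyers pay 27.5, suppliers receive 16, Q = 87. (Wedge: Pb − Ps = 11.5.)
Burden on buyers: 5.5; on suppliers: 6. (They sum to 11.5.)
The less price-elastic side of the market bears the larger share of a per-unit tax.

Buyers bear 5.5 per pack; suppliers bear 6 per pack.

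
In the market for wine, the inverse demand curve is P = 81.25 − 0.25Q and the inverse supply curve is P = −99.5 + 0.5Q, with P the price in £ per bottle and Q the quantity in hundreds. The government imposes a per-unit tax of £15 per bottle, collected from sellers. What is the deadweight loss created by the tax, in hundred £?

Rewrite in direct form: Qd = 325 − 4P and Qs = 2P + 199.
Before the tax: set 325 − 4P = 2P + 199 → P* = £21, Q* = 241.
With the tax collected from sellers, supply shifts: Qs = 2(P − 15) + 199.
Solving gives Q = 221 with buyers paying £26 and sellers receiving £11 (the £15 wedge).
Quantity falls by |ΔQ| = |241 − 221| = 20.
DWL = ½ · t · |ΔQ| = ½ · 15 · 20 = £150.

Deadweight loss = £150 hundred.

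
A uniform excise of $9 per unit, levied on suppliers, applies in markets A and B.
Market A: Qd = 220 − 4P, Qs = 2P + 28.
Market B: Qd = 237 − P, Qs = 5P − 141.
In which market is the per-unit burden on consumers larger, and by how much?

Market A: pre-tax P* = $32, Q* = 92; post-tax Q = 80; per-unit burden on consumers = $3.
Market B: pre-tax P* = $63, Q* = 174; post-tax Q = 166.5; per-unit burden on consumers = $7.5.
Difference: $3 vs $7.5 → market B is larger by $4.5.

Market B, by $4.5.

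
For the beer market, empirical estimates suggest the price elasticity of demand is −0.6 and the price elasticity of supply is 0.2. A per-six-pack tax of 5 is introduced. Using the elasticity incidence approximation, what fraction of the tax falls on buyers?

Incidence ratio: buyers' share ≈ εs / (εs + |εd|) = 0.2 / (0.2 + 0.6) = 0.25.
Supply is the less elastic side, so buyers bear the smaller share.

Buyers' share ≈ 0.25.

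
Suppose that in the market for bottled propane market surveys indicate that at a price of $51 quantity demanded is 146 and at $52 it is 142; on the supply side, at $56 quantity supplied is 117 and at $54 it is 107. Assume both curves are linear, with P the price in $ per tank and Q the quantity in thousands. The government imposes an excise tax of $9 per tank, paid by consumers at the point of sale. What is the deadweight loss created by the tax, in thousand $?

Demand slope: (142 − 146)/(52 − 51) = -4, so Qd = 350 − 4P.
Supply slope: (107 − 117)/(54 − 56) = 5, so Qs = 5P − 163.
Without the tax, 350 − 4P = 5P − 163 gives 9P = 513, so P* = $57 and Q* = 122.
With the tax collected from consumers, demand (in seller-price terms) shifts: Qd = 350 − 4(P + 9).
New equilibrium: consumers pay $62, suppliers receive $53, Q = 102. (Wedge: Pb − Ps = 9.)
Quantity falls by |ΔQ| = |122 − 102| = 20.
DWL = ½ · t · |ΔQ| = ½ · 9 · 20 = $90.

Deadweight loss = $90 thousand.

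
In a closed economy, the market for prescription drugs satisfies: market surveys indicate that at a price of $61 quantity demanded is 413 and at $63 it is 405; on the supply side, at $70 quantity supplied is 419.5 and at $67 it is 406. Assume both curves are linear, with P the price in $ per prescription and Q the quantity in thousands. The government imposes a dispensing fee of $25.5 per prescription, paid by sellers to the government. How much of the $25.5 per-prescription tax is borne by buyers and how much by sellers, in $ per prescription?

Demand slope: (405 − 413)/(63 − 61) = -4, so Qd = 657 − 4P.
Supply slope: (406 − 419.5)/(67 − 70) = 4.5, so Qs = 4.5P + 104.5.
Without the tax, 657 − 4P = 4.5P + 104.5 gives 8.5P = 552.5, so P* = $65 and Q* = 397.
With the tax collected from sellers, supply shifts: Qs = 4.5(P − 25.5) + 104.5.
New equilibrium: buyers pay $78.5, sellers receive $53, Q = 343. (Wedge: Pb − Ps = 25.5.)
Burden on buyers: $13.5; on sellers: $12. (They sum to $25.5.)
The less price-elastic side of the market bears the larger share of a per-unit tax.

Buyers bear $13.5 per prescription; sellers bear $12 per prescription.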